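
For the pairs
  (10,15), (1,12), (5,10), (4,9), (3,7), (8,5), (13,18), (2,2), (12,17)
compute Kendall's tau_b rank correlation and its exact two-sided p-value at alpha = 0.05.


Step 1: Enumerate the 36 unordered pairs (i,j) with i<j and classify each by sign(x_j-x_i) * sign(y_j-y_i).
  (1,2):dx=-9,dy=-3->C; (1,3):dx=-5,dy=-5->C; (1,4):dx=-6,dy=-6->C; (1,5):dx=-7,dy=-8->C
  (1,6):dx=-2,dy=-10->C; (1,7):dx=+3,dy=+3->C; (1,8):dx=-8,dy=-13->C; (1,9):dx=+2,dy=+2->C
  (2,3):dx=+4,dy=-2->D; (2,4):dx=+3,dy=-3->D; (2,5):dx=+2,dy=-5->D; (2,6):dx=+7,dy=-7->D
  (2,7):dx=+12,dy=+6->C; (2,8):dx=+1,dy=-10->D; (2,9):dx=+11,dy=+5->C; (3,4):dx=-1,dy=-1->C
  (3,5):dx=-2,dy=-3->C; (3,6):dx=+3,dy=-5->D; (3,7):dx=+8,dy=+8->C; (3,8):dx=-3,dy=-8->C
  (3,9):dx=+7,dy=+7->C; (4,5):dx=-1,dy=-2->C; (4,6):dx=+4,dy=-4->D; (4,7):dx=+9,dy=+9->C
  (4,8):dx=-2,dy=-7->C; (4,9):dx=+8,dy=+8->C; (5,6):dx=+5,dy=-2->D; (5,7):dx=+10,dy=+11->C
  (5,8):dx=-1,dy=-5->C; (5,9):dx=+9,dy=+10->C; (6,7):dx=+5,dy=+13->C; (6,8):dx=-6,dy=-3->C
  (6,9):dx=+4,dy=+12->C; (7,8):dx=-11,dy=-16->C; (7,9):dx=-1,dy=-1->C; (8,9):dx=+10,dy=+15->C
Step 2: C = 28, D = 8, total pairs = 36.
Step 3: tau = (C - D)/(n(n-1)/2) = (28 - 8)/36 = 0.555556.
Step 4: Exact two-sided p-value (enumerate n! = 362880 permutations of y under H0): p = 0.044615.
Step 5: alpha = 0.05. reject H0.

tau_b = 0.5556 (C=28, D=8), p = 0.044615, reject H0.


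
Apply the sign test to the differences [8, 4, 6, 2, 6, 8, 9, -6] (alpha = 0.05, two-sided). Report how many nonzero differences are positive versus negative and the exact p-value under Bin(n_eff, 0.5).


Step 1: Discard zero differences. Original n = 8; n_eff = number of nonzero differences = 8.
Nonzero differences (with sign): +8, +4, +6, +2, +6, +8, +9, -6
Step 2: Count signs: positive = 7, negative = 1.
Step 3: Under H0: P(positive) = 0.5, so the number of positives S ~ Bin(8, 0.5).
Step 4: Two-sided exact p-value = sum of Bin(8,0.5) probabilities at or below the observed probability = 0.070312.
Step 5: alpha = 0.05. fail to reject H0.

n_eff = 8, pos = 7, neg = 1, p = 0.070312, fail to reject H0.


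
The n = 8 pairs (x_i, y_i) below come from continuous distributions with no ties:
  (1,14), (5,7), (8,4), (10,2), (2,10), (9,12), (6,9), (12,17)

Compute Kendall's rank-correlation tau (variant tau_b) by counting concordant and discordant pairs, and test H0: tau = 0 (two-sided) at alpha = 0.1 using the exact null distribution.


Step 1: Enumerate the 28 unordered pairs (i,j) with i<j and classify each by sign(x_j-x_i) * sign(y_j-y_i).
  (1,2):dx=+4,dy=-7->D; (1,3):dx=+7,dy=-10->D; (1,4):dx=+9,dy=-12->D; (1,5):dx=+1,dy=-4->D
  (1,6):dx=+8,dy=-2->D; (1,7):dx=+5,dy=-5->D; (1,8):dx=+11,dy=+3->C; (2,3):dx=+3,dy=-3->D
  (2,4):dx=+5,dy=-5->D; (2,5):dx=-3,dy=+3->D; (2,6):dx=+4,dy=+5->C; (2,7):dx=+1,dy=+2->C
  (2,8):dx=+7,dy=+10->C; (3,4):dx=+2,dy=-2->D; (3,5):dx=-6,dy=+6->D; (3,6):dx=+1,dy=+8->C
  (3,7):dx=-2,dy=+5->D; (3,8):dx=+4,dy=+13->C; (4,5):dx=-8,dy=+8->D; (4,6):dx=-1,dy=+10->D
  (4,7):dx=-4,dy=+7->D; (4,8):dx=+2,dy=+15->C; (5,6):dx=+7,dy=+2->C; (5,7):dx=+4,dy=-1->D
  (5,8):dx=+10,dy=+7->C; (6,7):dx=-3,dy=-3->C; (6,8):dx=+3,dy=+5->C; (7,8):dx=+6,dy=+8->C
Step 2: C = 12, D = 16, total pairs = 28.
Step 3: tau = (C - D)/(n(n-1)/2) = (12 - 16)/28 = -0.142857.
Step 4: Exact two-sided p-value (enumerate n! = 40320 permutations of y under H0): p = 0.719544.
Step 5: alpha = 0.1. fail to reject H0.

tau_b = -0.1429 (C=12, D=16), p = 0.719544, fail to reject H0.


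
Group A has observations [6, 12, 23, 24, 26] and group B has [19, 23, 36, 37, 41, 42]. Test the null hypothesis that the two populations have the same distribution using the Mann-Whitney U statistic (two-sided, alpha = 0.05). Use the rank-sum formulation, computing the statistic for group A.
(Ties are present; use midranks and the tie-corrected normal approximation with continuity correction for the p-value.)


Step 1: Combine and sort all 11 observations; assign midranks.
sorted (value, group): (6,X), (12,X), (19,Y), (23,X), (23,Y), (24,X), (26,X), (36,Y), (37,Y), (41,Y), (42,Y)
ranks: 6->1, 12->2, 19->3, 23->4.5, 23->4.5, 24->6, 26->7, 36->8, 37->9, 41->10, 42->11
Step 2: Rank sum for X: R1 = 1 + 2 + 4.5 + 6 + 7 = 20.5.
Step 3: U_X = R1 - n1(n1+1)/2 = 20.5 - 5*6/2 = 20.5 - 15 = 5.5.
       U_Y = n1*n2 - U_X = 30 - 5.5 = 24.5.
Step 4: Ties are present, so use the tie-corrected normal approximation (with continuity correction) for the p-value.
Step 5: p-value = 0.099576; compare to alpha = 0.05. fail to reject H0.

U_X = 5.5, p = 0.099576, fail to reject H0 at alpha = 0.05.


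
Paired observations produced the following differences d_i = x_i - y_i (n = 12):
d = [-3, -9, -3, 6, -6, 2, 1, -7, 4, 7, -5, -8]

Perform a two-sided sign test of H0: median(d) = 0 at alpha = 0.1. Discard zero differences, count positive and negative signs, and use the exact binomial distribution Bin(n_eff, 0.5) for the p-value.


Step 1: Discard zero differences. Original n = 12; n_eff = number of nonzero differences = 12.
Nonzero differences (with sign): -3, -9, -3, +6, -6, +2, +1, -7, +4, +7, -5, -8
Step 2: Count signs: positive = 5, negative = 7.
Step 3: Under H0: P(positive) = 0.5, so the number of positives S ~ Bin(12, 0.5).
Step 4: Two-sided exact p-value = sum of Bin(12,0.5) probabilities at or below the observed probability = 0.774414.
Step 5: alpha = 0.1. fail to reject H0.

n_eff = 12, pos = 5, neg = 7, p = 0.774414, fail to reject H0.


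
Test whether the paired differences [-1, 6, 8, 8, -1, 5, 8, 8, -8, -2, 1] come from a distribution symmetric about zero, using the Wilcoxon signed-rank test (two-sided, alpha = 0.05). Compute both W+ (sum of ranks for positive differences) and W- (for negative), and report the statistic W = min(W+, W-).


Step 1: Drop any zero differences (none here) and take |d_i|.
|d| = [1, 6, 8, 8, 1, 5, 8, 8, 8, 2, 1]
Step 2: Midrank |d_i| (ties get averaged ranks).
ranks: |1|->2, |6|->6, |8|->9, |8|->9, |1|->2, |5|->5, |8|->9, |8|->9, |8|->9, |2|->4, |1|->2
Step 3: Attach original signs; sum ranks with positive sign and with negative sign.
W+ = 6 + 9 + 9 + 5 + 9 + 9 + 2 = 49
W- = 2 + 2 + 9 + 4 = 17
(Check: W+ + W- = 66 should equal n(n+1)/2 = 66.)
Step 4: Test statistic W = min(W+, W-) = 17.
Step 5: Ties in |d|, so use the tie-corrected normal approximation.
        E[W] = n(n+1)/4 = 11*12/4 = 33.
        Tie groups: |d|=1 (t=3), |d|=8 (t=5); sum(t^3 - t) = 144.
        Var[W] = n(n+1)(2n+1)/24 - sum(t^3-t)/48 = 3036/24 - 144/48 = 123.5.
        z = (W - E[W]) / sqrt(Var[W]) = (17 - 33) / 11.1131 = -1.4397.
        Two-sided p = 2*Phi(z) = 0.149939.
Step 6: alpha = 0.05. fail to reject H0.

W+ = 49, W- = 17, W = min = 17, p = 0.149939, fail to reject H0.


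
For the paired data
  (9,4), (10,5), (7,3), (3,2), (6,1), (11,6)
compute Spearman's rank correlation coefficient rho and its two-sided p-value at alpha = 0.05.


Step 1: Rank x and y separately (midranks; no ties here).
rank(x): 9->4, 10->5, 7->3, 3->1, 6->2, 11->6
rank(y): 4->4, 5->5, 3->3, 2->2, 1->1, 6->6
Step 2: d_i = R_x(i) - R_y(i); compute d_i^2.
  (4-4)^2=0, (5-5)^2=0, (3-3)^2=0, (1-2)^2=1, (2-1)^2=1, (6-6)^2=0
sum(d^2) = 2.
Step 3: rho = 1 - 6*2 / (6*(6^2 - 1)) = 1 - 12/210 = 0.942857.
Step 4: Under H0, t = rho * sqrt((n-2)/(1-rho^2)) = 5.6595 ~ t(4).
Step 5: Two-sided p-value from the t-distribution with 4 df = 0.004805.
Step 6: alpha = 0.05. reject H0.

rho = 0.9429, p = 0.004805, reject H0 at alpha = 0.05.


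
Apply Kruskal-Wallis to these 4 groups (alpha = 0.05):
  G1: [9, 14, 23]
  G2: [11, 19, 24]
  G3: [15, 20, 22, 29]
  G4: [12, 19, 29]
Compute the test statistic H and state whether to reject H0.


Step 1: Combine all N = 13 observations and assign midranks.
sorted (value, group, rank): (9,G1,1), (11,G2,2), (12,G4,3), (14,G1,4), (15,G3,5), (19,G2,6.5), (19,G4,6.5), (20,G3,8), (22,G3,9), (23,G1,10), (24,G2,11), (29,G3,12.5), (29,G4,12.5)
Step 2: Sum ranks within each group.
R_1 = 15 (n_1 = 3)
R_2 = 19.5 (n_2 = 3)
R_3 = 34.5 (n_3 = 4)
R_4 = 22 (n_4 = 3)
Step 3: H = 12/(N(N+1)) * sum(R_i^2/n_i) - 3(N+1)
     = 12/(13*14) * (15^2/3 + 19.5^2/3 + 34.5^2/4 + 22^2/3) - 3*14
     = 0.065934 * 660.646 - 42
     = 1.559066.
Step 4: Ties present; correction factor C = 1 - 12/(13^3 - 13) = 0.994505. Corrected H = 1.559066 / 0.994505 = 1.567680.
Step 5: Under H0, H ~ chi^2(3); p-value = 0.666740.
Step 6: alpha = 0.05. fail to reject H0.

H = 1.5677, df = 3, p = 0.666740, fail to reject H0.


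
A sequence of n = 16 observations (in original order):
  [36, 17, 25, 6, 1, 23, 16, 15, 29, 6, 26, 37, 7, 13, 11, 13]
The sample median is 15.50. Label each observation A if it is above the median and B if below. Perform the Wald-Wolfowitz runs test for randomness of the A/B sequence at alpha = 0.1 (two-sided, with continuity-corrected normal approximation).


Step 1: Compute median = 15.50; label A = above, B = below.
Labels in order: AAABBAABABAABBBB  (n_A = 8, n_B = 8)
Step 2: Count runs R = 8.
Step 3: Under H0 (random ordering), E[R] = 2*n_A*n_B/(n_A+n_B) + 1 = 2*8*8/16 + 1 = 9.0000.
        Var[R] = 2*n_A*n_B*(2*n_A*n_B - n_A - n_B) / ((n_A+n_B)^2 * (n_A+n_B-1)) = 14336/3840 = 3.7333.
        SD[R] = 1.9322.
Step 4: Continuity-corrected z = (R + 0.5 - E[R]) / SD[R] = (8 + 0.5 - 9.0000) / 1.9322 = -0.2588.
Step 5: Two-sided p-value via normal approximation = 2*(1 - Phi(|z|)) = 0.795809.
Step 6: alpha = 0.1. fail to reject H0.

R = 8, z = -0.2588, p = 0.795809, fail to reject H0.


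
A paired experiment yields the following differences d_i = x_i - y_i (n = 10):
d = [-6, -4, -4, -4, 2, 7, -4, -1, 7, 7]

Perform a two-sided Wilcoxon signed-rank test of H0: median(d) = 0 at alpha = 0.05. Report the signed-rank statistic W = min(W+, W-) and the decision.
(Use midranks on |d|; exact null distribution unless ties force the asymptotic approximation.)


Step 1: Drop any zero differences (none here) and take |d_i|.
|d| = [6, 4, 4, 4, 2, 7, 4, 1, 7, 7]
Step 2: Midrank |d_i| (ties get averaged ranks).
ranks: |6|->7, |4|->4.5, |4|->4.5, |4|->4.5, |2|->2, |7|->9, |4|->4.5, |1|->1, |7|->9, |7|->9
Step 3: Attach original signs; sum ranks with positive sign and with negative sign.
W+ = 2 + 9 + 9 + 9 = 29
W- = 7 + 4.5 + 4.5 + 4.5 + 4.5 + 1 = 26
(Check: W+ + W- = 55 should equal n(n+1)/2 = 55.)
Step 4: Test statistic W = min(W+, W-) = 26.
Step 5: Ties in |d|, so use the tie-corrected normal approximation.
        E[W] = n(n+1)/4 = 10*11/4 = 27.5.
        Tie groups: |d|=4 (t=4), |d|=7 (t=3); sum(t^3 - t) = 84.
        Var[W] = n(n+1)(2n+1)/24 - sum(t^3-t)/48 = 2310/24 - 84/48 = 94.5.
        z = (W - E[W]) / sqrt(Var[W]) = (26 - 27.5) / 9.7211 = -0.1543.
        Two-sided p = 2*Phi(z) = 0.877371.
Step 6: alpha = 0.05. fail to reject H0.

W+ = 29, W- = 26, W = min = 26, p = 0.877371, fail to reject H0.


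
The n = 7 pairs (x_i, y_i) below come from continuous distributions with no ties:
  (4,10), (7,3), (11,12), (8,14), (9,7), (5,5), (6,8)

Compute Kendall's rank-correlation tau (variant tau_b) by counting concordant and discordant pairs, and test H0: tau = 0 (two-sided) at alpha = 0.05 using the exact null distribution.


Step 1: Enumerate the 21 unordered pairs (i,j) with i<j and classify each by sign(x_j-x_i) * sign(y_j-y_i).
  (1,2):dx=+3,dy=-7->D; (1,3):dx=+7,dy=+2->C; (1,4):dx=+4,dy=+4->C; (1,5):dx=+5,dy=-3->D
  (1,6):dx=+1,dy=-5->D; (1,7):dx=+2,dy=-2->D; (2,3):dx=+4,dy=+9->C; (2,4):dx=+1,dy=+11->C
  (2,5):dx=+2,dy=+4->C; (2,6):dx=-2,dy=+2->D; (2,7):dx=-1,dy=+5->D; (3,4):dx=-3,dy=+2->D
  (3,5):dx=-2,dy=-5->C; (3,6):dx=-6,dy=-7->C; (3,7):dx=-5,dy=-4->C; (4,5):dx=+1,dy=-7->D
  (4,6):dx=-3,dy=-9->C; (4,7):dx=-2,dy=-6->C; (5,6):dx=-4,dy=-2->C; (5,7):dx=-3,dy=+1->D
  (6,7):dx=+1,dy=+3->C
Step 2: C = 12, D = 9, total pairs = 21.
Step 3: tau = (C - D)/(n(n-1)/2) = (12 - 9)/21 = 0.142857.
Step 4: Exact two-sided p-value (enumerate n! = 5040 permutations of y under H0): p = 0.772619.
Step 5: alpha = 0.05. fail to reject H0.

tau_b = 0.1429 (C=12, D=9), p = 0.772619, fail to reject H0.


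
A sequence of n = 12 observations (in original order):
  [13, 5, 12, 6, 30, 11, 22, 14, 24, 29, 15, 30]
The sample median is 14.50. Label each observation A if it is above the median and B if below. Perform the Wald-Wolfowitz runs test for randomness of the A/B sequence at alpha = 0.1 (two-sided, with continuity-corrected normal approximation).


Step 1: Compute median = 14.50; label A = above, B = below.
Labels in order: BBBBABABAAAA  (n_A = 6, n_B = 6)
Step 2: Count runs R = 6.
Step 3: Under H0 (random ordering), E[R] = 2*n_A*n_B/(n_A+n_B) + 1 = 2*6*6/12 + 1 = 7.0000.
        Var[R] = 2*n_A*n_B*(2*n_A*n_B - n_A - n_B) / ((n_A+n_B)^2 * (n_A+n_B-1)) = 4320/1584 = 2.7273.
        SD[R] = 1.6514.
Step 4: Continuity-corrected z = (R + 0.5 - E[R]) / SD[R] = (6 + 0.5 - 7.0000) / 1.6514 = -0.3028.
Step 5: Two-sided p-value via normal approximation = 2*(1 - Phi(|z|)) = 0.762069.
Step 6: alpha = 0.1. fail to reject H0.

R = 6, z = -0.3028, p = 0.762069, fail to reject H0.


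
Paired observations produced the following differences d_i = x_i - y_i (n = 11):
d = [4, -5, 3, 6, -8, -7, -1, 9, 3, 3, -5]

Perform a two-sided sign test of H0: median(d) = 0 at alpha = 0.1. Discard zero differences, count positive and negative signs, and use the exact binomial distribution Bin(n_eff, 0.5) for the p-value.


Step 1: Discard zero differences. Original n = 11; n_eff = number of nonzero differences = 11.
Nonzero differences (with sign): +4, -5, +3, +6, -8, -7, -1, +9, +3, +3, -5
Step 2: Count signs: positive = 6, negative = 5.
Step 3: Under H0: P(positive) = 0.5, so the number of positives S ~ Bin(11, 0.5).
Step 4: Two-sided exact p-value = sum of Bin(11,0.5) probabilities at or below the observed probability = 1.000000.
Step 5: alpha = 0.1. fail to reject H0.

n_eff = 11, pos = 6, neg = 5, p = 1.000000, fail to reject H0.


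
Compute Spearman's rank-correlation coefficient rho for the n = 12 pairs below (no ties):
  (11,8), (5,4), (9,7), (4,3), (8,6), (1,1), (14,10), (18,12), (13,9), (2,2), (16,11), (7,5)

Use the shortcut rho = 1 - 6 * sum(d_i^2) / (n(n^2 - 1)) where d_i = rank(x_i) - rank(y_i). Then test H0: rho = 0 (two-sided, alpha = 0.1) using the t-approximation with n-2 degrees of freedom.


Step 1: Rank x and y separately (midranks; no ties here).
rank(x): 11->8, 5->4, 9->7, 4->3, 8->6, 1->1, 14->10, 18->12, 13->9, 2->2, 16->11, 7->5
rank(y): 8->8, 4->4, 7->7, 3->3, 6->6, 1->1, 10->10, 12->12, 9->9, 2->2, 11->11, 5->5
Step 2: d_i = R_x(i) - R_y(i); compute d_i^2.
  (8-8)^2=0, (4-4)^2=0, (7-7)^2=0, (3-3)^2=0, (6-6)^2=0, (1-1)^2=0, (10-10)^2=0, (12-12)^2=0, (9-9)^2=0, (2-2)^2=0, (11-11)^2=0, (5-5)^2=0
sum(d^2) = 0.
Step 3: rho = 1 - 6*0 / (12*(12^2 - 1)) = 1 - 0/1716 = 1.000000.
Step 5: Two-sided p-value from the t-distribution with 10 df = 0.000000.
Step 6: alpha = 0.1. reject H0.

rho = 1.0000, p = 0.000000, reject H0 at alpha = 0.1.


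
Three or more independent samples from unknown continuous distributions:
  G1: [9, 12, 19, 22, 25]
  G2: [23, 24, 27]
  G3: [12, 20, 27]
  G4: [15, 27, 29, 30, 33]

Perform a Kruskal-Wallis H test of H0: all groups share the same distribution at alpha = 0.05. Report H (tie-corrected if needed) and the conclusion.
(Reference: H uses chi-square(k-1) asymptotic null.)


Step 1: Combine all N = 16 observations and assign midranks.
sorted (value, group, rank): (9,G1,1), (12,G1,2.5), (12,G3,2.5), (15,G4,4), (19,G1,5), (20,G3,6), (22,G1,7), (23,G2,8), (24,G2,9), (25,G1,10), (27,G2,12), (27,G3,12), (27,G4,12), (29,G4,14), (30,G4,15), (33,G4,16)
Step 2: Sum ranks within each group.
R_1 = 25.5 (n_1 = 5)
R_2 = 29 (n_2 = 3)
R_3 = 20.5 (n_3 = 3)
R_4 = 61 (n_4 = 5)
Step 3: H = 12/(N(N+1)) * sum(R_i^2/n_i) - 3(N+1)
     = 12/(16*17) * (25.5^2/5 + 29^2/3 + 20.5^2/3 + 61^2/5) - 3*17
     = 0.044118 * 1294.67 - 51
     = 6.117647.
Step 4: Ties present; correction factor C = 1 - 30/(16^3 - 16) = 0.992647. Corrected H = 6.117647 / 0.992647 = 6.162963.
Step 5: Under H0, H ~ chi^2(3); p-value = 0.103945.
Step 6: alpha = 0.05. fail to reject H0.

H = 6.1630, df = 3, p = 0.103945, fail to reject H0.


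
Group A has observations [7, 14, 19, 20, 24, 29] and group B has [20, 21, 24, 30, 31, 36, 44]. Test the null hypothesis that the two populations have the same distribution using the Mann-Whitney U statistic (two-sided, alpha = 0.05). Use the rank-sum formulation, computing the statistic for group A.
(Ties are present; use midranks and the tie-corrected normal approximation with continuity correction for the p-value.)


Step 1: Combine and sort all 13 observations; assign midranks.
sorted (value, group): (7,X), (14,X), (19,X), (20,X), (20,Y), (21,Y), (24,X), (24,Y), (29,X), (30,Y), (31,Y), (36,Y), (44,Y)
ranks: 7->1, 14->2, 19->3, 20->4.5, 20->4.5, 21->6, 24->7.5, 24->7.5, 29->9, 30->10, 31->11, 36->12, 44->13
Step 2: Rank sum for X: R1 = 1 + 2 + 3 + 4.5 + 7.5 + 9 = 27.
Step 3: U_X = R1 - n1(n1+1)/2 = 27 - 6*7/2 = 27 - 21 = 6.
       U_Y = n1*n2 - U_X = 42 - 6 = 36.
Step 4: Ties are present, so use the tie-corrected normal approximation (with continuity correction) for the p-value.
Step 5: p-value = 0.037788; compare to alpha = 0.05. reject H0.

U_X = 6, p = 0.037788, reject H0 at alpha = 0.05.


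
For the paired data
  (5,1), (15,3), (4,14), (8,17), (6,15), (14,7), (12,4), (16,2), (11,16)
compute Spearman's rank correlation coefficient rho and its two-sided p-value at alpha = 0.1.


Step 1: Rank x and y separately (midranks; no ties here).
rank(x): 5->2, 15->8, 4->1, 8->4, 6->3, 14->7, 12->6, 16->9, 11->5
rank(y): 1->1, 3->3, 14->6, 17->9, 15->7, 7->5, 4->4, 2->2, 16->8
Step 2: d_i = R_x(i) - R_y(i); compute d_i^2.
  (2-1)^2=1, (8-3)^2=25, (1-6)^2=25, (4-9)^2=25, (3-7)^2=16, (7-5)^2=4, (6-4)^2=4, (9-2)^2=49, (5-8)^2=9
sum(d^2) = 158.
Step 3: rho = 1 - 6*158 / (9*(9^2 - 1)) = 1 - 948/720 = -0.316667.
Step 4: Under H0, t = rho * sqrt((n-2)/(1-rho^2)) = -0.8833 ~ t(7).
Step 5: Two-sided p-value from the t-distribution with 7 df = 0.406397.
Step 6: alpha = 0.1. fail to reject H0.

rho = -0.3167, p = 0.406397, fail to reject H0 at alpha = 0.1.


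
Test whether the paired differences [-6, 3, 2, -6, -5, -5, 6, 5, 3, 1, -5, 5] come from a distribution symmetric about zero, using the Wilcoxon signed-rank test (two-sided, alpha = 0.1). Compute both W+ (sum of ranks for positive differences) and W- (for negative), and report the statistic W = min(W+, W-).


Step 1: Drop any zero differences (none here) and take |d_i|.
|d| = [6, 3, 2, 6, 5, 5, 6, 5, 3, 1, 5, 5]
Step 2: Midrank |d_i| (ties get averaged ranks).
ranks: |6|->11, |3|->3.5, |2|->2, |6|->11, |5|->7, |5|->7, |6|->11, |5|->7, |3|->3.5, |1|->1, |5|->7, |5|->7
Step 3: Attach original signs; sum ranks with positive sign and with negative sign.
W+ = 3.5 + 2 + 11 + 7 + 3.5 + 1 + 7 = 35
W- = 11 + 11 + 7 + 7 + 7 = 43
(Check: W+ + W- = 78 should equal n(n+1)/2 = 78.)
Step 4: Test statistic W = min(W+, W-) = 35.
Step 5: Ties in |d|, so use the tie-corrected normal approximation.
        E[W] = n(n+1)/4 = 12*13/4 = 39.
        Tie groups: |d|=3 (t=2), |d|=5 (t=5), |d|=6 (t=3); sum(t^3 - t) = 150.
        Var[W] = n(n+1)(2n+1)/24 - sum(t^3-t)/48 = 3900/24 - 150/48 = 159.375.
        z = (W - E[W]) / sqrt(Var[W]) = (35 - 39) / 12.6244 = -0.3168.
        Two-sided p = 2*Phi(z) = 0.751360.
Step 6: alpha = 0.1. fail to reject H0.

W+ = 35, W- = 43, W = min = 35, p = 0.751360, fail to reject H0.


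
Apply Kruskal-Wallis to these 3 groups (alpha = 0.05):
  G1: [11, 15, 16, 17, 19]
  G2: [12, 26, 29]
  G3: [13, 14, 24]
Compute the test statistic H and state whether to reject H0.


Step 1: Combine all N = 11 observations and assign midranks.
sorted (value, group, rank): (11,G1,1), (12,G2,2), (13,G3,3), (14,G3,4), (15,G1,5), (16,G1,6), (17,G1,7), (19,G1,8), (24,G3,9), (26,G2,10), (29,G2,11)
Step 2: Sum ranks within each group.
R_1 = 27 (n_1 = 5)
R_2 = 23 (n_2 = 3)
R_3 = 16 (n_3 = 3)
Step 3: H = 12/(N(N+1)) * sum(R_i^2/n_i) - 3(N+1)
     = 12/(11*12) * (27^2/5 + 23^2/3 + 16^2/3) - 3*12
     = 0.090909 * 407.467 - 36
     = 1.042424.
Step 4: No ties, so H is used without correction.
Step 5: Under H0, H ~ chi^2(2); p-value = 0.593800.
Step 6: alpha = 0.05. fail to reject H0.

H = 1.0424, df = 2, p = 0.593800, fail to reject H0.


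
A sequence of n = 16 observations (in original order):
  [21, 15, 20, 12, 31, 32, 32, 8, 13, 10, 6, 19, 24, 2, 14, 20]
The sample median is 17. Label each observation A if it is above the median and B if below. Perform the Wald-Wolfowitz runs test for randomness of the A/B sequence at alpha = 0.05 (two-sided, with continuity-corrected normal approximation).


Step 1: Compute median = 17; label A = above, B = below.
Labels in order: ABABAAABBBBAABBA  (n_A = 8, n_B = 8)
Step 2: Count runs R = 9.
Step 3: Under H0 (random ordering), E[R] = 2*n_A*n_B/(n_A+n_B) + 1 = 2*8*8/16 + 1 = 9.0000.
        Var[R] = 2*n_A*n_B*(2*n_A*n_B - n_A - n_B) / ((n_A+n_B)^2 * (n_A+n_B-1)) = 14336/3840 = 3.7333.
        SD[R] = 1.9322.
Step 4: R = E[R], so z = 0 with no continuity correction.
Step 5: Two-sided p-value via normal approximation = 2*(1 - Phi(|z|)) = 1.000000.
Step 6: alpha = 0.05. fail to reject H0.

R = 9, z = 0.0000, p = 1.000000, fail to reject H0.


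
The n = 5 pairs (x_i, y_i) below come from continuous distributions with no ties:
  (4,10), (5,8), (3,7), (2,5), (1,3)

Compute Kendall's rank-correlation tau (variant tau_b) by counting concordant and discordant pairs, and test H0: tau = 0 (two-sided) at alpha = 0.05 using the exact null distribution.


Step 1: Enumerate the 10 unordered pairs (i,j) with i<j and classify each by sign(x_j-x_i) * sign(y_j-y_i).
  (1,2):dx=+1,dy=-2->D; (1,3):dx=-1,dy=-3->C; (1,4):dx=-2,dy=-5->C; (1,5):dx=-3,dy=-7->C
  (2,3):dx=-2,dy=-1->C; (2,4):dx=-3,dy=-3->C; (2,5):dx=-4,dy=-5->C; (3,4):dx=-1,dy=-2->C
  (3,5):dx=-2,dy=-4->C; (4,5):dx=-1,dy=-2->C
Step 2: C = 9, D = 1, total pairs = 10.
Step 3: tau = (C - D)/(n(n-1)/2) = (9 - 1)/10 = 0.800000.
Step 4: Exact two-sided p-value (enumerate n! = 120 permutations of y under H0): p = 0.083333.
Step 5: alpha = 0.05. fail to reject H0.

tau_b = 0.8000 (C=9, D=1), p = 0.083333, fail to reject H0.


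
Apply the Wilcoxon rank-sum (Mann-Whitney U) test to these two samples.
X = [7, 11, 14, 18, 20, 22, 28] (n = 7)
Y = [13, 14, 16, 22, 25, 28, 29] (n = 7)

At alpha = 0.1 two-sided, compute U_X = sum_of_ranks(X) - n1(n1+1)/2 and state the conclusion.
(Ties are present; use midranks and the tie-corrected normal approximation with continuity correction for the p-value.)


Step 1: Combine and sort all 14 observations; assign midranks.
sorted (value, group): (7,X), (11,X), (13,Y), (14,X), (14,Y), (16,Y), (18,X), (20,X), (22,X), (22,Y), (25,Y), (28,X), (28,Y), (29,Y)
ranks: 7->1, 11->2, 13->3, 14->4.5, 14->4.5, 16->6, 18->7, 20->8, 22->9.5, 22->9.5, 25->11, 28->12.5, 28->12.5, 29->14
Step 2: Rank sum for X: R1 = 1 + 2 + 4.5 + 7 + 8 + 9.5 + 12.5 = 44.5.
Step 3: U_X = R1 - n1(n1+1)/2 = 44.5 - 7*8/2 = 44.5 - 28 = 16.5.
       U_Y = n1*n2 - U_X = 49 - 16.5 = 32.5.
Step 4: Ties are present, so use the tie-corrected normal approximation (with continuity correction) for the p-value.
Step 5: p-value = 0.336306; compare to alpha = 0.1. fail to reject H0.

U_X = 16.5, p = 0.336306, fail to reject H0 at alpha = 0.1.


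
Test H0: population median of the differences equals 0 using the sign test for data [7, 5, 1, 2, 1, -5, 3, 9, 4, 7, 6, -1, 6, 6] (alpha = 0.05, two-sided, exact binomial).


Step 1: Discard zero differences. Original n = 14; n_eff = number of nonzero differences = 14.
Nonzero differences (with sign): +7, +5, +1, +2, +1, -5, +3, +9, +4, +7, +6, -1, +6, +6
Step 2: Count signs: positive = 12, negative = 2.
Step 3: Under H0: P(positive) = 0.5, so the number of positives S ~ Bin(14, 0.5).
Step 4: Two-sided exact p-value = sum of Bin(14,0.5) probabilities at or below the observed probability = 0.012939.
Step 5: alpha = 0.05. reject H0.

n_eff = 14, pos = 12, neg = 2, p = 0.012939, reject H0.


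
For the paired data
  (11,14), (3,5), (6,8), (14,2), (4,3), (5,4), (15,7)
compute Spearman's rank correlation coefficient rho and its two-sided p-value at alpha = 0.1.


Step 1: Rank x and y separately (midranks; no ties here).
rank(x): 11->5, 3->1, 6->4, 14->6, 4->2, 5->3, 15->7
rank(y): 14->7, 5->4, 8->6, 2->1, 3->2, 4->3, 7->5
Step 2: d_i = R_x(i) - R_y(i); compute d_i^2.
  (5-7)^2=4, (1-4)^2=9, (4-6)^2=4, (6-1)^2=25, (2-2)^2=0, (3-3)^2=0, (7-5)^2=4
sum(d^2) = 46.
Step 3: rho = 1 - 6*46 / (7*(7^2 - 1)) = 1 - 276/336 = 0.178571.
Step 4: Under H0, t = rho * sqrt((n-2)/(1-rho^2)) = 0.4058 ~ t(5).
Step 5: Two-sided p-value from the t-distribution with 5 df = 0.701658.
Step 6: alpha = 0.1. fail to reject H0.

rho = 0.1786, p = 0.701658, fail to reject H0 at alpha = 0.1.


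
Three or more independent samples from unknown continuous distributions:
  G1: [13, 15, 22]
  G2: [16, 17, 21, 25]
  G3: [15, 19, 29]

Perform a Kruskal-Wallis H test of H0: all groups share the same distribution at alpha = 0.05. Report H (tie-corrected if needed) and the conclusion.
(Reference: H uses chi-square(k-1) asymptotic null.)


Step 1: Combine all N = 10 observations and assign midranks.
sorted (value, group, rank): (13,G1,1), (15,G1,2.5), (15,G3,2.5), (16,G2,4), (17,G2,5), (19,G3,6), (21,G2,7), (22,G1,8), (25,G2,9), (29,G3,10)
Step 2: Sum ranks within each group.
R_1 = 11.5 (n_1 = 3)
R_2 = 25 (n_2 = 4)
R_3 = 18.5 (n_3 = 3)
Step 3: H = 12/(N(N+1)) * sum(R_i^2/n_i) - 3(N+1)
     = 12/(10*11) * (11.5^2/3 + 25^2/4 + 18.5^2/3) - 3*11
     = 0.109091 * 314.417 - 33
     = 1.300000.
Step 4: Ties present; correction factor C = 1 - 6/(10^3 - 10) = 0.993939. Corrected H = 1.300000 / 0.993939 = 1.307927.
Step 5: Under H0, H ~ chi^2(2); p-value = 0.519981.
Step 6: alpha = 0.05. fail to reject H0.

H = 1.3079, df = 2, p = 0.519981, fail to reject H0.


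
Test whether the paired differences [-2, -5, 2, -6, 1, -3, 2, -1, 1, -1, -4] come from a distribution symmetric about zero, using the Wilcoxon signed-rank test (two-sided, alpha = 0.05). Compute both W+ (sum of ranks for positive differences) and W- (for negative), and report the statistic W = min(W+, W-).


Step 1: Drop any zero differences (none here) and take |d_i|.
|d| = [2, 5, 2, 6, 1, 3, 2, 1, 1, 1, 4]
Step 2: Midrank |d_i| (ties get averaged ranks).
ranks: |2|->6, |5|->10, |2|->6, |6|->11, |1|->2.5, |3|->8, |2|->6, |1|->2.5, |1|->2.5, |1|->2.5, |4|->9
Step 3: Attach original signs; sum ranks with positive sign and with negative sign.
W+ = 6 + 2.5 + 6 + 2.5 = 17
W- = 6 + 10 + 11 + 8 + 2.5 + 2.5 + 9 = 49
(Check: W+ + W- = 66 should equal n(n+1)/2 = 66.)
Step 4: Test statistic W = min(W+, W-) = 17.
Step 5: Ties in |d|, so use the tie-corrected normal approximation.
        E[W] = n(n+1)/4 = 11*12/4 = 33.
        Tie groups: |d|=1 (t=4), |d|=2 (t=3); sum(t^3 - t) = 84.
        Var[W] = n(n+1)(2n+1)/24 - sum(t^3-t)/48 = 3036/24 - 84/48 = 124.75.
        z = (W - E[W]) / sqrt(Var[W]) = (17 - 33) / 11.1692 = -1.4325.
        Two-sided p = 2*Phi(z) = 0.151996.
Step 6: alpha = 0.05. fail to reject H0.

W+ = 17, W- = 49, W = min = 17, p = 0.151996, fail to reject H0.


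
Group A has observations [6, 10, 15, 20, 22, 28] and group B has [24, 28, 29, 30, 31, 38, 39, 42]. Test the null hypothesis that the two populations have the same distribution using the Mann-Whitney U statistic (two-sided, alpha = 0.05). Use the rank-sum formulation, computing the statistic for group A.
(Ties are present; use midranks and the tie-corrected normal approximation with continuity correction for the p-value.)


Step 1: Combine and sort all 14 observations; assign midranks.
sorted (value, group): (6,X), (10,X), (15,X), (20,X), (22,X), (24,Y), (28,X), (28,Y), (29,Y), (30,Y), (31,Y), (38,Y), (39,Y), (42,Y)
ranks: 6->1, 10->2, 15->3, 20->4, 22->5, 24->6, 28->7.5, 28->7.5, 29->9, 30->10, 31->11, 38->12, 39->13, 42->14
Step 2: Rank sum for X: R1 = 1 + 2 + 3 + 4 + 5 + 7.5 = 22.5.
Step 3: U_X = R1 - n1(n1+1)/2 = 22.5 - 6*7/2 = 22.5 - 21 = 1.5.
       U_Y = n1*n2 - U_X = 48 - 1.5 = 46.5.
Step 4: Ties are present, so use the tie-corrected normal approximation (with continuity correction) for the p-value.
Step 5: p-value = 0.004465; compare to alpha = 0.05. reject H0.

U_X = 1.5, p = 0.004465, reject H0 at alpha = 0.05.


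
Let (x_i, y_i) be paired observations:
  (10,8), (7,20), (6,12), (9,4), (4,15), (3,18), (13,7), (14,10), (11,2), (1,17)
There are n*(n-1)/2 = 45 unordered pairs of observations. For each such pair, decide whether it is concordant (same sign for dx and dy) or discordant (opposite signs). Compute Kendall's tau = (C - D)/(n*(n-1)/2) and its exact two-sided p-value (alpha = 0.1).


Step 1: Enumerate the 45 unordered pairs (i,j) with i<j and classify each by sign(x_j-x_i) * sign(y_j-y_i).
  (1,2):dx=-3,dy=+12->D; (1,3):dx=-4,dy=+4->D; (1,4):dx=-1,dy=-4->C; (1,5):dx=-6,dy=+7->D
  (1,6):dx=-7,dy=+10->D; (1,7):dx=+3,dy=-1->D; (1,8):dx=+4,dy=+2->C; (1,9):dx=+1,dy=-6->D
  (1,10):dx=-9,dy=+9->D; (2,3):dx=-1,dy=-8->C; (2,4):dx=+2,dy=-16->D; (2,5):dx=-3,dy=-5->C
  (2,6):dx=-4,dy=-2->C; (2,7):dx=+6,dy=-13->D; (2,8):dx=+7,dy=-10->D; (2,9):dx=+4,dy=-18->D
  (2,10):dx=-6,dy=-3->C; (3,4):dx=+3,dy=-8->D; (3,5):dx=-2,dy=+3->D; (3,6):dx=-3,dy=+6->D
  (3,7):dx=+7,dy=-5->D; (3,8):dx=+8,dy=-2->D; (3,9):dx=+5,dy=-10->D; (3,10):dx=-5,dy=+5->D
  (4,5):dx=-5,dy=+11->D; (4,6):dx=-6,dy=+14->D; (4,7):dx=+4,dy=+3->C; (4,8):dx=+5,dy=+6->C
  (4,9):dx=+2,dy=-2->D; (4,10):dx=-8,dy=+13->D; (5,6):dx=-1,dy=+3->D; (5,7):dx=+9,dy=-8->D
  (5,8):dx=+10,dy=-5->D; (5,9):dx=+7,dy=-13->D; (5,10):dx=-3,dy=+2->D; (6,7):dx=+10,dy=-11->D
  (6,8):dx=+11,dy=-8->D; (6,9):dx=+8,dy=-16->D; (6,10):dx=-2,dy=-1->C; (7,8):dx=+1,dy=+3->C
  (7,9):dx=-2,dy=-5->C; (7,10):dx=-12,dy=+10->D; (8,9):dx=-3,dy=-8->C; (8,10):dx=-13,dy=+7->D
  (9,10):dx=-10,dy=+15->D
Step 2: C = 12, D = 33, total pairs = 45.
Step 3: tau = (C - D)/(n(n-1)/2) = (12 - 33)/45 = -0.466667.
Step 4: Exact two-sided p-value (enumerate n! = 3628800 permutations of y under H0): p = 0.072550.
Step 5: alpha = 0.1. reject H0.

tau_b = -0.4667 (C=12, D=33), p = 0.072550, reject H0.


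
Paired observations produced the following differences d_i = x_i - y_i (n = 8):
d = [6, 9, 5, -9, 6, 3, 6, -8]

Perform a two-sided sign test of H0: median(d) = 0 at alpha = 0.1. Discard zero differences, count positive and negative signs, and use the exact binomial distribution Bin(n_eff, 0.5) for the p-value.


Step 1: Discard zero differences. Original n = 8; n_eff = number of nonzero differences = 8.
Nonzero differences (with sign): +6, +9, +5, -9, +6, +3, +6, -8
Step 2: Count signs: positive = 6, negative = 2.
Step 3: Under H0: P(positive) = 0.5, so the number of positives S ~ Bin(8, 0.5).
Step 4: Two-sided exact p-value = sum of Bin(8,0.5) probabilities at or below the observed probability = 0.289062.
Step 5: alpha = 0.1. fail to reject H0.

n_eff = 8, pos = 6, neg = 2, p = 0.289062, fail to reject H0.


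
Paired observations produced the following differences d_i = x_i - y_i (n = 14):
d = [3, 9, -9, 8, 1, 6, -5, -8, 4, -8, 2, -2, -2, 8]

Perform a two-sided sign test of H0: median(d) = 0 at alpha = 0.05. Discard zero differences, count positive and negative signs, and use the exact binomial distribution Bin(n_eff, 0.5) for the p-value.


Step 1: Discard zero differences. Original n = 14; n_eff = number of nonzero differences = 14.
Nonzero differences (with sign): +3, +9, -9, +8, +1, +6, -5, -8, +4, -8, +2, -2, -2, +8
Step 2: Count signs: positive = 8, negative = 6.
Step 3: Under H0: P(positive) = 0.5, so the number of positives S ~ Bin(14, 0.5).
Step 4: Two-sided exact p-value = sum of Bin(14,0.5) probabilities at or below the observed probability = 0.790527.
Step 5: alpha = 0.05. fail to reject H0.

n_eff = 14, pos = 8, neg = 6, p = 0.790527, fail to reject H0.


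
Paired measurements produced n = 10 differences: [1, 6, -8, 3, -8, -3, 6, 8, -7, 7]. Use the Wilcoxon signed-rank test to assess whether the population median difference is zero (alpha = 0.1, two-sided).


Step 1: Drop any zero differences (none here) and take |d_i|.
|d| = [1, 6, 8, 3, 8, 3, 6, 8, 7, 7]
Step 2: Midrank |d_i| (ties get averaged ranks).
ranks: |1|->1, |6|->4.5, |8|->9, |3|->2.5, |8|->9, |3|->2.5, |6|->4.5, |8|->9, |7|->6.5, |7|->6.5
Step 3: Attach original signs; sum ranks with positive sign and with negative sign.
W+ = 1 + 4.5 + 2.5 + 4.5 + 9 + 6.5 = 28
W- = 9 + 9 + 2.5 + 6.5 = 27
(Check: W+ + W- = 55 should equal n(n+1)/2 = 55.)
Step 4: Test statistic W = min(W+, W-) = 27.
Step 5: Ties in |d|, so use the tie-corrected normal approximation.
        E[W] = n(n+1)/4 = 10*11/4 = 27.5.
        Tie groups: |d|=3 (t=2), |d|=6 (t=2), |d|=7 (t=2), |d|=8 (t=3); sum(t^3 - t) = 42.
        Var[W] = n(n+1)(2n+1)/24 - sum(t^3-t)/48 = 2310/24 - 42/48 = 95.375.
        z = (W - E[W]) / sqrt(Var[W]) = (27 - 27.5) / 9.7660 = -0.0512.
        Two-sided p = 2*Phi(z) = 0.959168.
Step 6: alpha = 0.1. fail to reject H0.

W+ = 28, W- = 27, W = min = 27, p = 0.959168, fail to reject H0.


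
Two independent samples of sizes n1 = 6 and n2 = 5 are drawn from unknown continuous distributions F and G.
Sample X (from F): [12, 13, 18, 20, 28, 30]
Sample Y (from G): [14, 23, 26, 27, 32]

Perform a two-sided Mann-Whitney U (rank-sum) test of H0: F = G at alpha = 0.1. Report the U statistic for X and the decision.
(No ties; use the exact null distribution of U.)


Step 1: Combine and sort all 11 observations; assign midranks.
sorted (value, group): (12,X), (13,X), (14,Y), (18,X), (20,X), (23,Y), (26,Y), (27,Y), (28,X), (30,X), (32,Y)
ranks: 12->1, 13->2, 14->3, 18->4, 20->5, 23->6, 26->7, 27->8, 28->9, 30->10, 32->11
Step 2: Rank sum for X: R1 = 1 + 2 + 4 + 5 + 9 + 10 = 31.
Step 3: U_X = R1 - n1(n1+1)/2 = 31 - 6*7/2 = 31 - 21 = 10.
       U_Y = n1*n2 - U_X = 30 - 10 = 20.
Step 4: No ties, so the exact null distribution of U (based on enumerating the C(11,6) = 462 equally likely rank assignments) gives the two-sided p-value.
Step 5: p-value = 0.428571; compare to alpha = 0.1. fail to reject H0.

U_X = 10, p = 0.428571, fail to reject H0 at alpha = 0.1.


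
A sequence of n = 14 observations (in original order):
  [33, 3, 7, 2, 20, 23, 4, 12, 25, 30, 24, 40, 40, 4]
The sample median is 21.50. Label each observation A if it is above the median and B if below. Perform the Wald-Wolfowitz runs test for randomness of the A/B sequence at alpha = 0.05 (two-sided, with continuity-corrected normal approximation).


Step 1: Compute median = 21.50; label A = above, B = below.
Labels in order: ABBBBABBAAAAAB  (n_A = 7, n_B = 7)
Step 2: Count runs R = 6.
Step 3: Under H0 (random ordering), E[R] = 2*n_A*n_B/(n_A+n_B) + 1 = 2*7*7/14 + 1 = 8.0000.
        Var[R] = 2*n_A*n_B*(2*n_A*n_B - n_A - n_B) / ((n_A+n_B)^2 * (n_A+n_B-1)) = 8232/2548 = 3.2308.
        SD[R] = 1.7974.
Step 4: Continuity-corrected z = (R + 0.5 - E[R]) / SD[R] = (6 + 0.5 - 8.0000) / 1.7974 = -0.8345.
Step 5: Two-sided p-value via normal approximation = 2*(1 - Phi(|z|)) = 0.403986.
Step 6: alpha = 0.05. fail to reject H0.

R = 6, z = -0.8345, p = 0.403986, fail to reject H0.


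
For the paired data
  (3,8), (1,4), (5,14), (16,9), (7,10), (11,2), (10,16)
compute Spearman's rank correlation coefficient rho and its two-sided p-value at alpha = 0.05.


Step 1: Rank x and y separately (midranks; no ties here).
rank(x): 3->2, 1->1, 5->3, 16->7, 7->4, 11->6, 10->5
rank(y): 8->3, 4->2, 14->6, 9->4, 10->5, 2->1, 16->7
Step 2: d_i = R_x(i) - R_y(i); compute d_i^2.
  (2-3)^2=1, (1-2)^2=1, (3-6)^2=9, (7-4)^2=9, (4-5)^2=1, (6-1)^2=25, (5-7)^2=4
sum(d^2) = 50.
Step 3: rho = 1 - 6*50 / (7*(7^2 - 1)) = 1 - 300/336 = 0.107143.
Step 4: Under H0, t = rho * sqrt((n-2)/(1-rho^2)) = 0.2410 ~ t(5).
Step 5: Two-sided p-value from the t-distribution with 5 df = 0.819151.
Step 6: alpha = 0.05. fail to reject H0.

rho = 0.1071, p = 0.819151, fail to reject H0 at alpha = 0.05.


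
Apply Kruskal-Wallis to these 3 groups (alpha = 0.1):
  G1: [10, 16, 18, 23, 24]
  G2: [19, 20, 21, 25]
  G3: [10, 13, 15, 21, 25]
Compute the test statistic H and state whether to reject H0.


Step 1: Combine all N = 14 observations and assign midranks.
sorted (value, group, rank): (10,G1,1.5), (10,G3,1.5), (13,G3,3), (15,G3,4), (16,G1,5), (18,G1,6), (19,G2,7), (20,G2,8), (21,G2,9.5), (21,G3,9.5), (23,G1,11), (24,G1,12), (25,G2,13.5), (25,G3,13.5)
Step 2: Sum ranks within each group.
R_1 = 35.5 (n_1 = 5)
R_2 = 38 (n_2 = 4)
R_3 = 31.5 (n_3 = 5)
Step 3: H = 12/(N(N+1)) * sum(R_i^2/n_i) - 3(N+1)
     = 12/(14*15) * (35.5^2/5 + 38^2/4 + 31.5^2/5) - 3*15
     = 0.057143 * 811.5 - 45
     = 1.371429.
Step 4: Ties present; correction factor C = 1 - 18/(14^3 - 14) = 0.993407. Corrected H = 1.371429 / 0.993407 = 1.380531.
Step 5: Under H0, H ~ chi^2(2); p-value = 0.501443.
Step 6: alpha = 0.1. fail to reject H0.

H = 1.3805, df = 2, p = 0.501443, fail to reject H0.


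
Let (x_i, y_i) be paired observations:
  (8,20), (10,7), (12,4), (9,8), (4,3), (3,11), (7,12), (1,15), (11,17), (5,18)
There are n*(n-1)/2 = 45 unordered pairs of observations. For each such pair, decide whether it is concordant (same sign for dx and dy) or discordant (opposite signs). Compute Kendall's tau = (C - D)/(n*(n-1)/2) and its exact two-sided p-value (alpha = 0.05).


Step 1: Enumerate the 45 unordered pairs (i,j) with i<j and classify each by sign(x_j-x_i) * sign(y_j-y_i).
  (1,2):dx=+2,dy=-13->D; (1,3):dx=+4,dy=-16->D; (1,4):dx=+1,dy=-12->D; (1,5):dx=-4,dy=-17->C
  (1,6):dx=-5,dy=-9->C; (1,7):dx=-1,dy=-8->C; (1,8):dx=-7,dy=-5->C; (1,9):dx=+3,dy=-3->D
  (1,10):dx=-3,dy=-2->C; (2,3):dx=+2,dy=-3->D; (2,4):dx=-1,dy=+1->D; (2,5):dx=-6,dy=-4->C
  (2,6):dx=-7,dy=+4->D; (2,7):dx=-3,dy=+5->D; (2,8):dx=-9,dy=+8->D; (2,9):dx=+1,dy=+10->C
  (2,10):dx=-5,dy=+11->D; (3,4):dx=-3,dy=+4->D; (3,5):dx=-8,dy=-1->C; (3,6):dx=-9,dy=+7->D
  (3,7):dx=-5,dy=+8->D; (3,8):dx=-11,dy=+11->D; (3,9):dx=-1,dy=+13->D; (3,10):dx=-7,dy=+14->D
  (4,5):dx=-5,dy=-5->C; (4,6):dx=-6,dy=+3->D; (4,7):dx=-2,dy=+4->D; (4,8):dx=-8,dy=+7->D
  (4,9):dx=+2,dy=+9->C; (4,10):dx=-4,dy=+10->D; (5,6):dx=-1,dy=+8->D; (5,7):dx=+3,dy=+9->C
  (5,8):dx=-3,dy=+12->D; (5,9):dx=+7,dy=+14->C; (5,10):dx=+1,dy=+15->C; (6,7):dx=+4,dy=+1->C
  (6,8):dx=-2,dy=+4->D; (6,9):dx=+8,dy=+6->C; (6,10):dx=+2,dy=+7->C; (7,8):dx=-6,dy=+3->D
  (7,9):dx=+4,dy=+5->C; (7,10):dx=-2,dy=+6->D; (8,9):dx=+10,dy=+2->C; (8,10):dx=+4,dy=+3->C
  (9,10):dx=-6,dy=+1->D
Step 2: C = 19, D = 26, total pairs = 45.
Step 3: tau = (C - D)/(n(n-1)/2) = (19 - 26)/45 = -0.155556.
Step 4: Exact two-sided p-value (enumerate n! = 3628800 permutations of y under H0): p = 0.600654.
Step 5: alpha = 0.05. fail to reject H0.

tau_b = -0.1556 (C=19, D=26), p = 0.600654, fail to reject H0.


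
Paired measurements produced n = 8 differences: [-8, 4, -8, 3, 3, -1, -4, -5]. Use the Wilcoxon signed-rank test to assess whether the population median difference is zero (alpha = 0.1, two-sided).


Step 1: Drop any zero differences (none here) and take |d_i|.
|d| = [8, 4, 8, 3, 3, 1, 4, 5]
Step 2: Midrank |d_i| (ties get averaged ranks).
ranks: |8|->7.5, |4|->4.5, |8|->7.5, |3|->2.5, |3|->2.5, |1|->1, |4|->4.5, |5|->6
Step 3: Attach original signs; sum ranks with positive sign and with negative sign.
W+ = 4.5 + 2.5 + 2.5 = 9.5
W- = 7.5 + 7.5 + 1 + 4.5 + 6 = 26.5
(Check: W+ + W- = 36 should equal n(n+1)/2 = 36.)
Step 4: Test statistic W = min(W+, W-) = 9.5.
Step 5: Ties in |d|, so use the tie-corrected normal approximation.
        E[W] = n(n+1)/4 = 8*9/4 = 18.
        Tie groups: |d|=3 (t=2), |d|=4 (t=2), |d|=8 (t=2); sum(t^3 - t) = 18.
        Var[W] = n(n+1)(2n+1)/24 - sum(t^3-t)/48 = 1224/24 - 18/48 = 50.625.
        z = (W - E[W]) / sqrt(Var[W]) = (9.5 - 18) / 7.1151 = -1.1946.
        Two-sided p = 2*Phi(z) = 0.232228.
Step 6: alpha = 0.1. fail to reject H0.

W+ = 9.5, W- = 26.5, W = min = 9.5, p = 0.232228, fail to reject H0.


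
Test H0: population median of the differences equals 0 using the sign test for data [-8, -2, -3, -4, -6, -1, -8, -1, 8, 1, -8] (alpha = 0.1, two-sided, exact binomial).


Step 1: Discard zero differences. Original n = 11; n_eff = number of nonzero differences = 11.
Nonzero differences (with sign): -8, -2, -3, -4, -6, -1, -8, -1, +8, +1, -8
Step 2: Count signs: positive = 2, negative = 9.
Step 3: Under H0: P(positive) = 0.5, so the number of positives S ~ Bin(11, 0.5).
Step 4: Two-sided exact p-value = sum of Bin(11,0.5) probabilities at or below the observed probability = 0.065430.
Step 5: alpha = 0.1. reject H0.

n_eff = 11, pos = 2, neg = 9, p = 0.065430, reject H0.


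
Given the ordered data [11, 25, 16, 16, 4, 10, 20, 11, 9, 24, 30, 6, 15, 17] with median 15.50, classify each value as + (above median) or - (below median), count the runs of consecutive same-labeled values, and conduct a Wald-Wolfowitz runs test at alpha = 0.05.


Step 1: Compute median = 15.50; label A = above, B = below.
Labels in order: BAAABBABBAABBA  (n_A = 7, n_B = 7)
Step 2: Count runs R = 8.
Step 3: Under H0 (random ordering), E[R] = 2*n_A*n_B/(n_A+n_B) + 1 = 2*7*7/14 + 1 = 8.0000.
        Var[R] = 2*n_A*n_B*(2*n_A*n_B - n_A - n_B) / ((n_A+n_B)^2 * (n_A+n_B-1)) = 8232/2548 = 3.2308.
        SD[R] = 1.7974.
Step 4: R = E[R], so z = 0 with no continuity correction.
Step 5: Two-sided p-value via normal approximation = 2*(1 - Phi(|z|)) = 1.000000.
Step 6: alpha = 0.05. fail to reject H0.

R = 8, z = 0.0000, p = 1.000000, fail to reject H0.
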